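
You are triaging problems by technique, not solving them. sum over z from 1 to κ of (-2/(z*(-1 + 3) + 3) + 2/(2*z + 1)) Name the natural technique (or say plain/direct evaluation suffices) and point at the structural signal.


Diagnosis: telescoping — a difference of consecutive values of one function (2/(2*z + 1) at one index and the next) — telescoping by construction.


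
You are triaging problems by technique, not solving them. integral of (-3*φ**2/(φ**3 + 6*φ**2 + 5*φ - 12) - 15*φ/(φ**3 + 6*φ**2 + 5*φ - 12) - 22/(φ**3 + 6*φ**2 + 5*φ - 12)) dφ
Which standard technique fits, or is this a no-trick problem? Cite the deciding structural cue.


Best approach: partial fractions — rational integrand, reducible denominator φ**3 + 6*φ**2 + 5*φ - 12: decompose first, integrate second.


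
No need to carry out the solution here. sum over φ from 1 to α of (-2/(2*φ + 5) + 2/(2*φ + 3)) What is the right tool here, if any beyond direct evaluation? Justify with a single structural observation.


Technique: telescoping — difference-of-shifts structure (each term adds 2/(2*φ + 3), then subtracts its one-index-advanced value, which the following term adds back) leaves only the first and last pieces standing.


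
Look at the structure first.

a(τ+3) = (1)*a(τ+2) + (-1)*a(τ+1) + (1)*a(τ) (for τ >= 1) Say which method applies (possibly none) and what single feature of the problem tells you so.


Verdict: the characteristic-root method — every coefficient is a fixed number and the forcing is zero — substitute r^τ and read off the root equation.


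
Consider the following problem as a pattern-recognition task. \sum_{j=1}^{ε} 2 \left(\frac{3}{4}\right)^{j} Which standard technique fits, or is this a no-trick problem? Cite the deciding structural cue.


Diagnosis: the geometric series formula — each term is \frac{3}{4} times the previous one, so the geometric-series formula applies directly.


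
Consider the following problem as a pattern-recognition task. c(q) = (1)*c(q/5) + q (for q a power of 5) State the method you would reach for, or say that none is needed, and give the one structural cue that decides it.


Best approach: the master substitution — the index is divided (q/5), not shifted — substitute q = 5^m to straighten it into a shift recurrence.


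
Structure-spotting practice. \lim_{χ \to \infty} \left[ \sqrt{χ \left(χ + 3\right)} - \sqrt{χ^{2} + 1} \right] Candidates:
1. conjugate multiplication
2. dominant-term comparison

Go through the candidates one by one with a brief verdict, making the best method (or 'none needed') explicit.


Method: conjugate multiplication — divergence minus divergence hides a finite answer — expose it by pairing \sqrt{χ \left(χ + 3\right)} - \sqrt{χ^{2} + 1} with its conjugate.
- conjugate multiplication — applies; the problem has the shape this method handles.
- dominant-term comparison — this is not a rational comparison of growth rates at infinity.


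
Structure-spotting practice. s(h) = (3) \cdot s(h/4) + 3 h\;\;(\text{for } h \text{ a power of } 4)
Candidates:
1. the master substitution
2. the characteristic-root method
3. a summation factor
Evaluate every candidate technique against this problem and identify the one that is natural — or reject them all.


Best approach: the master substitution — the argument shrinks by the factor 4, so measure the index on a logarithmic scale and the recursion becomes a shift.
- the master substitution: yes, a natural case for it.
- the characteristic-root method — a divided-index call is not the fixed-shift linear shape that characteristic roots solve.
- a summation factor: the recursion divides its index rather than shifting it — there is no previous-term chain for a summation factor to telescope.


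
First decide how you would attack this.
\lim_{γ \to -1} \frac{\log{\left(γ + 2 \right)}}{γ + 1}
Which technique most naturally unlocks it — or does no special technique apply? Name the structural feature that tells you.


Technique: l'Hôpital's rule (0/0) — the 0/0 form at -1 is the signature situation for l'Hôpital's rule. One could equally expand both pieces locally and compare leading terms; the rule does that in one stroke.


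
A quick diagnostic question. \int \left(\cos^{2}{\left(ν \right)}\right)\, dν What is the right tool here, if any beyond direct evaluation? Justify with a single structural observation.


Technique: a trigonometric identity — \cos^{2}{\left(ν \right)} is the textbook power-reduction case — identities first, antiderivatives second.


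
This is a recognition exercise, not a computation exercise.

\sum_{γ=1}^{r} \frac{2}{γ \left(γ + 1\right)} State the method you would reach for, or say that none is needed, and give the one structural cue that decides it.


Best approach: telescoping — one partial-fraction pass turns \frac{2}{γ \left(γ + 1\right)} into a shifted difference, and shifted differences telescope.


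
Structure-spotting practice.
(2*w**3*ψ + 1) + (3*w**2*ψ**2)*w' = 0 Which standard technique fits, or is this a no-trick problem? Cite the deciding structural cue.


Verdict: the exact-equation method — 2*w**3*ψ + 1 and 3*w**2*ψ**2 pass the exactness check on the nose, so no integrating factor in ψ or w is needed at all.


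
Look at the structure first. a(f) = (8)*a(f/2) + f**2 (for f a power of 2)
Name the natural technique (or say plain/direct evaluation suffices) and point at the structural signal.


Verdict: the master substitution — the call at f/2 makes this multiplicative recursion; the master-style substitution converts it to additive.


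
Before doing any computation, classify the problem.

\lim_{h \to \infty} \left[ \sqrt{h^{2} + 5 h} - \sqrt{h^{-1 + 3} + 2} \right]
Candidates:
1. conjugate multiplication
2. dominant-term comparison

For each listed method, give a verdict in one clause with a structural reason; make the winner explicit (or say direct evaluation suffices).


Verdict: conjugate multiplication — the ∞ − ∞ radical form is the exact trigger for the conjugate maneuver.
- conjugate multiplication — a fit — the right tool for this form.
- dominant-term comparison: no dominant-degree comparison decides it.


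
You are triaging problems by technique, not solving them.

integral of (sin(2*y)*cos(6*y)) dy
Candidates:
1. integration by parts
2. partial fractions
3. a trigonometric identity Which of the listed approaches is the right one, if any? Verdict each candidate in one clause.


Best approach: a trigonometric identity — sin(2*y)*cos(6*y) mixes two frequencies; the product-to-sum identity splits it into single-frequency sinusoids.
- integration by parts: not the fit here: there is no polynomial factor to ladder down — parts can still close the trigonometric product by recursion, though the identity rewrite is the direct route.
- partial fractions — there is no rational-function structure to decompose.
- a trigonometric identity — a fit — the right tool for this form.


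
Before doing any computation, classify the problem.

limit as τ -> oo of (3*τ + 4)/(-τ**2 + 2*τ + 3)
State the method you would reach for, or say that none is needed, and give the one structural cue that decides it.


Method: dominant-term comparison — divide by the highest power of τ present: lower-order terms vanish and the dominant ratio remains. l'Hôpital's at-infinity variant applies to the expression viewed as a single quotient; the leading-term comparison is the direct route.


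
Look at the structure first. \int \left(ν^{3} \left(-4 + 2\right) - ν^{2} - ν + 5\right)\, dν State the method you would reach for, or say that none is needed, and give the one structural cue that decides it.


Diagnosis: no special technique — scan for structure and find none: constant multiples of powers of ν, integrate directly.


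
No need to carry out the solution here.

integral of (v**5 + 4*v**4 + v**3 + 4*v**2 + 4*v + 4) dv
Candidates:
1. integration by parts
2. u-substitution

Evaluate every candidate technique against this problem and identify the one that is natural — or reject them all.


Technique: no special technique — the integrand is a sum of constant multiples of powers of v — integrate term by term.
- integration by parts: parts would only shuffle a directly integrable integrand.
- u-substitution — no substitution does more than relabel what direct integration already handles.


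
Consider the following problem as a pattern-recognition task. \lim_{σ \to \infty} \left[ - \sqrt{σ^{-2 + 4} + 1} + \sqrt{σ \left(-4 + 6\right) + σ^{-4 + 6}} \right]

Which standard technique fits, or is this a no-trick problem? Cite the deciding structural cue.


Method: conjugate multiplication — an infinity-minus-infinity difference with a surviving radical — multiply by the conjugate to cancel the divergence.


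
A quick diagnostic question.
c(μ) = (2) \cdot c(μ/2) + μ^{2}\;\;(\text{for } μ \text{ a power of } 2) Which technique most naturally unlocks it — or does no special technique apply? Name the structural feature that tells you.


Best approach: the master substitution — the argument contracts 2-fold per step: reindex μ exponentially and solve the linear recurrence in the new index.


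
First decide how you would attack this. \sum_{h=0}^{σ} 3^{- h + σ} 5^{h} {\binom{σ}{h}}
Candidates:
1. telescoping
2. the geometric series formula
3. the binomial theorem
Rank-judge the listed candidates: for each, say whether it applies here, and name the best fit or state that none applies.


Technique: the binomial theorem — terms weighting {\binom{σ}{h}} against matched powers of 5 and 3 reassemble into (5 + 3)^σ by the binomial theorem.
- telescoping: the summand is not presented as a shifted difference — a telescoping rewrite may exist, but the displayed structure does not offer one.
- the geometric series formula — consecutive terms are not related by a fixed multiplier.
- the binomial theorem — yes, a natural case for it.


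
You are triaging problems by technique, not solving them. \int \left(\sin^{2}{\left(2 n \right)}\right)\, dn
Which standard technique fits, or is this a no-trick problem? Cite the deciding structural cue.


Best approach: a trigonometric identity — \sin^{2}{\left(2 n \right)} is an even power — the power-reduction identity rewrites it into first-degree cosines.


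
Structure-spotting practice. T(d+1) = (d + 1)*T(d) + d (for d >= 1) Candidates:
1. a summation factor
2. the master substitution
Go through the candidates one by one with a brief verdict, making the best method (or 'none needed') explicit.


Technique: a summation factor — one step of memory with a weight d + 1 that changes as the index grows — the summation-factor construction is built for this.
- a summation factor — a fit — the right tool for this form.
- the master substitution — the recursion steps by a constant offset, so exponential reindexing is pointless.


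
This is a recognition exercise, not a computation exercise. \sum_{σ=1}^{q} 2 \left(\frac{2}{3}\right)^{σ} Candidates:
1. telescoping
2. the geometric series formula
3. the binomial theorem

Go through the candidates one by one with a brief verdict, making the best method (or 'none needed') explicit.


Technique: the geometric series formula — term-over-term division gives \frac{2}{3} every time — index-free ratio, geometric sum formula applies.
- telescoping — the summand is not presented as a shifted difference — a telescoping rewrite may exist, but the displayed structure does not offer one.
- the geometric series formula: applicable, and directly so.
- the binomial theorem: the terms lack the binomial-coefficient-weighted complementary-power pattern of an expansion.


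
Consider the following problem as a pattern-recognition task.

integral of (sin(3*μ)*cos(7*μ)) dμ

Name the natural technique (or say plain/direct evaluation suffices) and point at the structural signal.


Technique: a trigonometric identity — two sinusoids at different rates multiply in sin(3*μ)*cos(7*μ); the product-to-sum identity uncouples them.


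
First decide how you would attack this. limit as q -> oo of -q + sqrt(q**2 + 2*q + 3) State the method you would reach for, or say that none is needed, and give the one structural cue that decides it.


Best approach: conjugate multiplication — infinity minus infinity with a radical in play — multiply by the conjugate so the divergences of sqrt(q**2 + 2*q + 3) and q annihilate.


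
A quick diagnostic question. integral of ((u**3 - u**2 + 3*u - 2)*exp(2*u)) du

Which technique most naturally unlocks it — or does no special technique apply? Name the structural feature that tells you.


Technique: integration by parts — a polynomial factor u**3 - u**2 + 3*u - 2 multiplies exp(2*u); differentiating u**3 - u**2 + 3*u - 2 lowers its degree while exp(2*u) integrates cleanly, so parts wins.


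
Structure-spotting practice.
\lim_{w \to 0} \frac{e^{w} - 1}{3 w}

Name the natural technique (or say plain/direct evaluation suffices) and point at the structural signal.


Verdict: l'Hôpital's rule (0/0) — substituting 0 gives 0 over 0; differentiate top and bottom once and re-evaluate. A local series expansion at the point resolves it as well; the rule is the packaged version of that step.


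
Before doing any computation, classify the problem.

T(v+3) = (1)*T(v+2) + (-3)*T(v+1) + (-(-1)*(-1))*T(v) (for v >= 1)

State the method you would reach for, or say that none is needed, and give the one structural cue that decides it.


Verdict: the characteristic-root method — constant coefficients and linearity mean the ansatz r^v reduces it to solving the characteristic polynomial.


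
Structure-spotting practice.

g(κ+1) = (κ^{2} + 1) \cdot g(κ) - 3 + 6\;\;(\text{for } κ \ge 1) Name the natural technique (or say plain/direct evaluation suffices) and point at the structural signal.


Verdict: a summation factor — first-order, linear, moving coefficient κ^{2} + 1: the discrete analogue of an integrating factor handles it.


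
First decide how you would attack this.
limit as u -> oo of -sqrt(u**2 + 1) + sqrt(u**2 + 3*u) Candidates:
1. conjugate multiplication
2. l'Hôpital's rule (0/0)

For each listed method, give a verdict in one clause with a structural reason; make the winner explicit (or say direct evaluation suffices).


Diagnosis: conjugate multiplication — two divergent pieces with a minus sign between them and a radical in the mix: rationalize sqrt(u**2 + 3*u) - sqrt(u**2 + 1) before any limit law applies.
- conjugate multiplication — a fit — the right tool for this form.
- l'Hôpital's rule (0/0): the expression is a difference driving to ∞ − ∞, not a 0/0 quotient — there is no ratio for the rule to differentiate.


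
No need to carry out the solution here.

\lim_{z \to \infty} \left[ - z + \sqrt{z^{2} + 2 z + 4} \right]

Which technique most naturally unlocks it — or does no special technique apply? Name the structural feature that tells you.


Method: conjugate multiplication — divergence minus divergence hides a finite answer — expose it by pairing \sqrt{z^{2} + 2 z + 4} - z with its conjugate.


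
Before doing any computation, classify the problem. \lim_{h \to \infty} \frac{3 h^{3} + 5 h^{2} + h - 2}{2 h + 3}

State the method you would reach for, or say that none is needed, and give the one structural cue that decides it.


Technique: dominant-term comparison — at large h only the top-degree terms survive; compare the leading terms and the limit falls out. Viewed as a single quotient this is an ∞/∞ form — an at-infinity application of l'Hôpital's rule would also resolve it; comparing leading growth reads the answer without differentiating.


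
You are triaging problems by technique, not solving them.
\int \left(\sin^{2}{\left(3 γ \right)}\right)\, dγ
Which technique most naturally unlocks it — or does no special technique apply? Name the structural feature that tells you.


Best approach: a trigonometric identity — apply power reduction to \sin^{2}{\left(3 γ \right)}; each application halves the trigonometric degree.


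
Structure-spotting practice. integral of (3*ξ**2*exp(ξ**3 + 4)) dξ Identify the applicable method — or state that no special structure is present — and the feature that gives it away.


Verdict: u-substitution — structure check: outer function, inner expression ξ**3 + 4, inner derivative as a factor — the classic u = ξ**3 + 4 pattern.


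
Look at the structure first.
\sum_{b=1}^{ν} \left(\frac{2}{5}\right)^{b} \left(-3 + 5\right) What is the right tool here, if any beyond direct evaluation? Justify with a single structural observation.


Best approach: the geometric series formula — term-over-term division gives \frac{2}{5} every time — index-free ratio, geometric sum formula applies.


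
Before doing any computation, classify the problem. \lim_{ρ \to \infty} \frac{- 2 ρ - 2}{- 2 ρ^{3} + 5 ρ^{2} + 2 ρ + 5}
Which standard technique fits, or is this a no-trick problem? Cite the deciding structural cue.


Diagnosis: dominant-term comparison — as ρ grows, only the highest-degree terms matter — compare leading terms and read the limit off. Viewed as a single quotient this is an ∞/∞ form — an at-infinity application of l'Hôpital's rule would also resolve it; comparing leading growth reads the answer without differentiating.


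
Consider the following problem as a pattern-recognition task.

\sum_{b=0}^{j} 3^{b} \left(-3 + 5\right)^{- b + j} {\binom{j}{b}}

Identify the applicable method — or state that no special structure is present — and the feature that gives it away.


Technique: the binomial theorem — the summand is term b of a binomial expansion in 3 and (-3 + 5); the whole sum is a single power.


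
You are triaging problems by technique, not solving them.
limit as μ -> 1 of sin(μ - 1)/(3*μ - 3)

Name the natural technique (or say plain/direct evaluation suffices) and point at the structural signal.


Diagnosis: l'Hôpital's rule (0/0) — the 0/0 form at 1 is the signature situation for l'Hôpital's rule. The standard small-argument limits would also carry it; the rule is the systematic route.


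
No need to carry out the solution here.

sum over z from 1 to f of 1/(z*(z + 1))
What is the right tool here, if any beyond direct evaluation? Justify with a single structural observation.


Verdict: telescoping — after splitting 1/(z*(z + 1)) into partial fractions, the pieces are shifted copies of one function and cancel telescopically.


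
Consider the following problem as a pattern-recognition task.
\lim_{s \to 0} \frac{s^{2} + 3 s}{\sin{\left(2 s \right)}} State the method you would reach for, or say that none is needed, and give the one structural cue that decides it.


Diagnosis: l'Hôpital's rule (0/0) — substituting 0 gives 0 over 0; differentiate top and bottom once and re-evaluate. A local series expansion at the point resolves it as well; the rule is the packaged version of that step.


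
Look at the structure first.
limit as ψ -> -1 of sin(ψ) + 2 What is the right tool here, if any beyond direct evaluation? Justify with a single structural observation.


Best approach: no special technique — the expression is continuous at -1 — substitute and evaluate; no indeterminate form appears.


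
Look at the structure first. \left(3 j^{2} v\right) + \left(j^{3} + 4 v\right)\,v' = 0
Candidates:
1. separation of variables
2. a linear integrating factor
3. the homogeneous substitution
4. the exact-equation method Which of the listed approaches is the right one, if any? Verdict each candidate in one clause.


Diagnosis: the exact-equation method — the mixed-partials test passes for 3 j^{2} v and j^{3} + 4 v, so a potential function exists as presented.
- separation of variables — no division isolates the independent variable from the unknown.
- a linear integrating factor — a nonlinear term in the unknown puts this outside the integrating-factor template.
- the homogeneous substitution: the slope does not depend on the ratio of the variables alone.
- the exact-equation method — yes, a natural case for it.


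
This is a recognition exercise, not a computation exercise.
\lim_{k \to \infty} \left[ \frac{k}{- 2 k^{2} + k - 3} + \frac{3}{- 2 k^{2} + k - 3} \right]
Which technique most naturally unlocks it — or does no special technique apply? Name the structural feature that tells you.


Technique: dominant-term comparison — as k grows, only the highest-degree terms matter — compare leading terms and read the limit off. l'Hôpital's at-infinity variant applies to the expression viewed as a single quotient; the leading-term comparison is the direct route.


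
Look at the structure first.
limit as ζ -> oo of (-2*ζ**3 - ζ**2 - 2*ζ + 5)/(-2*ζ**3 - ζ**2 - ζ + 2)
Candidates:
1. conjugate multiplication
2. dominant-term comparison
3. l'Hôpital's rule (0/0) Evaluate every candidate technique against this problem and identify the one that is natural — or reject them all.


Verdict: dominant-term comparison — divide through by the highest power of ζ; every lower-order term dies and the dominant terms decide the limit.
- conjugate multiplication: no divergent radical difference is present for a conjugate pair to cancel.
- dominant-term comparison: yes, a natural case for it.
- l'Hôpital's rule (0/0) — viewed as a single quotient this runs to ∞/∞, not the 0/0 clash this candidate addresses; an at-infinity variant of the rule would resolve it, but comparing leading growth reads the answer without differentiating.


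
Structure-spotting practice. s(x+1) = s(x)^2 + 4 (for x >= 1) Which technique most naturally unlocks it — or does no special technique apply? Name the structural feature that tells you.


Verdict: no special technique — the unknown enters the rule nonlinearly, not as a weighted sum — no linear method is even well-posed.


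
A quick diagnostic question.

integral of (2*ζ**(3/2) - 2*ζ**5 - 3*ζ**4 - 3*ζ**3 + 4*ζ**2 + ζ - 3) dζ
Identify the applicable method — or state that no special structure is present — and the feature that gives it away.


Method: no special technique — a term-by-term power-rule job in ζ; no substitution or rearrangement earns its keep here.


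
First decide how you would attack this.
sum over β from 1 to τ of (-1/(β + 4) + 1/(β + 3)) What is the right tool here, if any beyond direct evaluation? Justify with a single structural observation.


Method: telescoping — consecutive terms evaluate one function at adjacent indices (1/(β + 3) is its current value): one term's tail is the next term's head, so the chain collapses.


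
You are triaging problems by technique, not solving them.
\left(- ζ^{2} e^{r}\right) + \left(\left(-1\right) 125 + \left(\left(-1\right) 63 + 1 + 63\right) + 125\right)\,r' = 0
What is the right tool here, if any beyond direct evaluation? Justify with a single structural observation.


Method: separation of variables — the derivative equals a pure function of ζ (namely ζ^{2}) times a pure function of r (namely e^{r}); divide and integrate each side.


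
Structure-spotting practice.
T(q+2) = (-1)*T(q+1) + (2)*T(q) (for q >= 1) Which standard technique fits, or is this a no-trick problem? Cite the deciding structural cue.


Verdict: the characteristic-root method — because shifting q leaves the equation's coefficients unchanged, exponential trials reduce it to algebra.


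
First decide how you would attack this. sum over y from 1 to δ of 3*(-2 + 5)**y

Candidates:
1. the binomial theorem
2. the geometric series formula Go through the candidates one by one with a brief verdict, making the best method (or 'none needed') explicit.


Verdict: the geometric series formula — term-over-term division gives 3 every time — index-free ratio, geometric sum formula applies.
- the binomial theorem — the terms lack the binomial-coefficient-weighted complementary-power pattern of an expansion.
- the geometric series formula — yes, a natural case for it.


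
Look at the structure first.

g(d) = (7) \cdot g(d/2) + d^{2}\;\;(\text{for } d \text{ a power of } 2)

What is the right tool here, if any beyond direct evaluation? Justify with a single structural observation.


Verdict: the master substitution — treat m = log base 2 of d as the new clock: one recursion step advances m by one while d scales by 2.


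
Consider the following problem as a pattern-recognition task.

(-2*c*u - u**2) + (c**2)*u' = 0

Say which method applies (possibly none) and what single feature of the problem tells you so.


Best approach: the homogeneous substitution — the slope's numerator and denominator have matching total degree, so it depends only on u/c and the ratio substitution collapses it. A Bernoulli rewrite works here as the equation stands — the homogeneous substitution is the more immediate reading.


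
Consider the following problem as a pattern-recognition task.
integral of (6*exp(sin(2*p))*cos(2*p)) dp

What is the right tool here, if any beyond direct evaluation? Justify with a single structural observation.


Technique: u-substitution — the only nontrivial dependence routes through sin(2*p), whose derivative supplies the leftover factor up to a constant multiple — u = sin(2*p) flattens it.


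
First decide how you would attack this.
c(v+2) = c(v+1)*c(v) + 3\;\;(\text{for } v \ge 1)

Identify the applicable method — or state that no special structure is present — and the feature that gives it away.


Method: no special technique — the update rule curves (it is not linear in the unknown sequence), so no superposition-based closed form attaches — iterate or study it directly.


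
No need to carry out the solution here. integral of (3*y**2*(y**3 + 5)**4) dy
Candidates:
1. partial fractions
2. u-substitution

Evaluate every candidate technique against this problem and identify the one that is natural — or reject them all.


Technique: u-substitution — spotting that 3*y**2 is a constant multiple of the derivative of y**3 + 5 is the key observation — substitute u = y**3 + 5 and the integral becomes one-dimensional in u. One could also expand and integrate term by term; the substitution is strictly more direct.
- partial fractions — the expression is not a ratio of polynomials that decomposes further.
- u-substitution — applicable, and directly so.


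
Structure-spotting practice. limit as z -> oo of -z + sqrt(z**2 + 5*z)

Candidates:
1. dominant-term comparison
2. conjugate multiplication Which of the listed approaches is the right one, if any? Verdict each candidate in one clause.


Verdict: conjugate multiplication — divergence minus divergence hides a finite answer — expose it by pairing sqrt(z**2 + 5*z) - z with its conjugate.
- dominant-term comparison: leading-power comparison does not apply to this form.
- conjugate multiplication — yes — fits the structure here.


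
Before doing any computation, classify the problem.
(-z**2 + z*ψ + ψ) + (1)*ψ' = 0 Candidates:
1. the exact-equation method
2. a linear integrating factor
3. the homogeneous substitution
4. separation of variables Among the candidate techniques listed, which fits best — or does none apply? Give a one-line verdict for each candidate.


Verdict: a linear integrating factor — linear in the unknown with genuine forcing: multiply through by the exponential of the integrated coefficient and the left side closes into one derivative.
- the exact-equation method — the mixed-partials test fails on this split — it is not an exact differential as presented.
- a linear integrating factor: applicable, and directly so.
- the homogeneous substitution: rescaling both variables together changes the slope, so no ratio substitution collapses it.
- separation of variables: no division isolates the independent variable from the unknown.


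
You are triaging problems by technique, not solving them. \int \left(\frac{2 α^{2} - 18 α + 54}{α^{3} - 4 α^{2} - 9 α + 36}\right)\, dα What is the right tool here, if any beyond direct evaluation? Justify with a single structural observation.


Technique: partial fractions — rational integrand, reducible denominator α^{3} - 4 α^{2} - 9 α + 36: decompose first, integrate second.


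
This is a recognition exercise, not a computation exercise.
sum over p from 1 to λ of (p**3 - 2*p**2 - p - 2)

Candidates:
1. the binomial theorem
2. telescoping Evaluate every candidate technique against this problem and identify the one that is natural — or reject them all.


Diagnosis: no special technique — constant-multiple powers of p with no cancellation partners and no common ratio — use the standard power-sum formulas.
- the binomial theorem — no binomial coefficients pair up with complementary powers here.
- telescoping: computed from the summand as displayed, the partial sums build up without the pairwise collapse telescoping exploits.


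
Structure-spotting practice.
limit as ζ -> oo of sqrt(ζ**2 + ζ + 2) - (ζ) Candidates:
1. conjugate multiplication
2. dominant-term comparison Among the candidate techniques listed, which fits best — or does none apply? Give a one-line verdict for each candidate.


Best approach: conjugate multiplication — divergence minus divergence hides a finite answer — expose it by pairing sqrt(ζ**2 + ζ + 2) - ζ with its conjugate.
- conjugate multiplication — yes — fits the structure here.
- dominant-term comparison — this limit is not decided by comparing polynomial growth at infinity.


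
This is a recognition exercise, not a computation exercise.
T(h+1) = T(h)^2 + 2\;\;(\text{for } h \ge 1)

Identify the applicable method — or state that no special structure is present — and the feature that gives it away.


Best approach: no special technique — this one you iterate or analyze qualitatively: the nonlinearity defeats linear solution methods.


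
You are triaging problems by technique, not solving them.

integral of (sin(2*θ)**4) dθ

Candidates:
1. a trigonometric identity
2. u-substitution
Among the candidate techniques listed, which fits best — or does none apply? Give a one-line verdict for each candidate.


Best approach: a trigonometric identity — the even trigonometric power sin(2*θ)**4 reduces by a double-angle identity before any integration is attempted.
- a trigonometric identity — a fit — the right tool for this form.
- u-substitution: no subexpression of the integrand serves as a whole-integral substitution inner — individual terms may offer their own, but none carries its derivative as a factor of the full integrand; a working change of variable would have to be constructed from outside the expression.


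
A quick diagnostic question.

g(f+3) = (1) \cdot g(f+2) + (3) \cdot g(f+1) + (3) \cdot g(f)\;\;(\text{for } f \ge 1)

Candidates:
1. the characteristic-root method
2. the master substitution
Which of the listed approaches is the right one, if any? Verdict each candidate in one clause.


Best approach: the characteristic-root method — the recurrence is linear and homogeneous with constant coefficients, so the ansatz r^f turns it into a polynomial equation for r.
- the characteristic-root method: yes — fits the structure here.
- the master substitution: this is shift-type recursion, outside the divide-and-conquer template.


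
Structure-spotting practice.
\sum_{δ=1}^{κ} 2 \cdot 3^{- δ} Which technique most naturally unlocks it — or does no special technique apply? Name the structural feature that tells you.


Best approach: the geometric series formula — consecutive terms stand in a fixed index-free ratio — the geometric sum formula closes it.


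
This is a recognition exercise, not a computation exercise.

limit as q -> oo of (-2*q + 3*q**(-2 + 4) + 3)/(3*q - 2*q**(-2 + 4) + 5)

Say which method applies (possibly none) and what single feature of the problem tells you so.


Verdict: dominant-term comparison — divide by the highest power of q present: lower-order terms vanish and the dominant ratio remains. Viewed as a single quotient this is an ∞/∞ form — an at-infinity application of l'Hôpital's rule would also resolve it; comparing leading growth reads the answer without differentiating.


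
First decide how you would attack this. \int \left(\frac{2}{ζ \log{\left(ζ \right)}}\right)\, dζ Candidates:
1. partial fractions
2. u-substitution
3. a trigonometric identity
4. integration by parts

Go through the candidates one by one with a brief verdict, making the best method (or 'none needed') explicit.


Method: u-substitution — structure check: outer function, inner expression \log{\left(ζ \right)}, inner derivative as a factor — the classic u = \log{\left(ζ \right)} pattern.
- partial fractions — the expression is not a ratio of polynomials that decomposes further.
- u-substitution: applicable, and directly so.
- a trigonometric identity — no sine or cosine appears, so there is nothing for a trigonometric identity to act on.
- integration by parts: the integrand does not split as a nonconstant polynomial times an exp, sine, cosine of a linear argument, or logarithm — no polynomial-kernel parts product to differentiate one side of.


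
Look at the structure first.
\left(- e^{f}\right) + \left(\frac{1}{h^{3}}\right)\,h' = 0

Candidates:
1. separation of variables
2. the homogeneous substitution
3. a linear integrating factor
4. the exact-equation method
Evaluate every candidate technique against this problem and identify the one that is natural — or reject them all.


Method: separation of variables — solved for the derivative, the right side splits multiplicatively into a function of each variable alone — divide and integrate each side.
- separation of variables — a fit — the right tool for this form.
- the homogeneous substitution — rescaling both variables together changes the slope, so no ratio substitution collapses it.
- a linear integrating factor — the unknown enters nonlinearly (through a power, a denominator, or a transcendental function), which the linear integrating-factor recipe cannot absorb as-is — any repair would come from a preliminary substitution, not the factor.
- the exact-equation method: the cross-partial test holds only vacuously — each coefficient lives in its own variable, so the exactness machinery reads no structure the split form does not already show.


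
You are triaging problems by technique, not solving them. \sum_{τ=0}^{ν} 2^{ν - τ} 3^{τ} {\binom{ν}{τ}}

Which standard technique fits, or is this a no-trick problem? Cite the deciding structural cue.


Technique: the binomial theorem — terms weighting {\binom{ν}{τ}} against matched powers of 3 and 2 reassemble into (3 + 2)^ν by the binomial theorem.


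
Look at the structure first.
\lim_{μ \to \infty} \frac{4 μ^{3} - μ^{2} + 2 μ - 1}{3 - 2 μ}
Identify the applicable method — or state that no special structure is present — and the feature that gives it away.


Verdict: dominant-term comparison — divide through by the highest power of μ; every lower-order term dies and the dominant terms decide the limit. Differentiating the expression as a single quotient would eventually settle it as well; matching dominant growth settles it immediately.


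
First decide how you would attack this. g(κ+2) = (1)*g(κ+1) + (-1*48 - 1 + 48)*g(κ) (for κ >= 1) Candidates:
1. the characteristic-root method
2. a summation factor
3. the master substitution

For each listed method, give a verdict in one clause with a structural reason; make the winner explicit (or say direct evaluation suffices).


Method: the characteristic-root method — this is the constant-coefficient homogeneous case — the whole solution in κ reduces to a polynomial's roots.
- the characteristic-root method: yes, a natural case for it.
- a summation factor — the recurrence reaches back more than one step, outside the first-order family a summation factor normalizes.
- the master substitution: the recursion steps by a constant offset, so exponential reindexing is pointless.


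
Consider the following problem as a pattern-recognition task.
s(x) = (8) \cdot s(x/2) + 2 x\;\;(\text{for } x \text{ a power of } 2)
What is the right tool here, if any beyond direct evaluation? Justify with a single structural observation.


Technique: the master substitution — treat m = log base 2 of x as the new clock: one recursion step advances m by one while x scales by 2.


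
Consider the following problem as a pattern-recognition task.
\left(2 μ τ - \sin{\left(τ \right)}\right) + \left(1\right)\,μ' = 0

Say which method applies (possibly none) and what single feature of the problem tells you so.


Method: a linear integrating factor — linear in the unknown with genuine forcing: multiply through by the exponential of the integrated coefficient and the left side closes into one derivative.


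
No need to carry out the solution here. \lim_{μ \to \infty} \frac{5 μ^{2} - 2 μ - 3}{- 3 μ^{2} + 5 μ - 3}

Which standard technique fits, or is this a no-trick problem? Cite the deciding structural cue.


Verdict: dominant-term comparison — divide through by the highest power of μ; every lower-order term dies and the dominant terms decide the limit. As a single quotient, the ∞/∞ shape would yield to repeated differentiation as well — the growth comparison gets there in one look.


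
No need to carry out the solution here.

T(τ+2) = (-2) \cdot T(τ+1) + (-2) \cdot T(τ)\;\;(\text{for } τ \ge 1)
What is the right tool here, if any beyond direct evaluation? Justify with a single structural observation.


Method: the characteristic-root method — no index-dependence in the weights and nothing inhomogeneous: classic characteristic-equation setup.


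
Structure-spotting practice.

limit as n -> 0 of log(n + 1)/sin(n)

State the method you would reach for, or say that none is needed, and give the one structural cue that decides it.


Verdict: l'Hôpital's rule (0/0) — substituting 0 gives 0 over 0; differentiate top and bottom once and re-evaluate. A local series expansion at the point resolves it as well; the rule is the packaged version of that step.


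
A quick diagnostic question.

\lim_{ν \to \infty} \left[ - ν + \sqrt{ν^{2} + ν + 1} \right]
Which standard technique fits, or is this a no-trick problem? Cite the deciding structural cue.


Method: conjugate multiplication — \sqrt{ν^{2} + ν + 1} and ν both blow up, but their difference is tame once the conjugate rationalizes it.


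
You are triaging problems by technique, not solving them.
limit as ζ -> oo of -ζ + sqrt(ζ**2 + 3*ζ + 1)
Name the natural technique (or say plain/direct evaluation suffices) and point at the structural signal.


Verdict: conjugate multiplication — sqrt(ζ**2 + 3*ζ + 1) and ζ both blow up, but their difference is tame once the conjugate rationalizes it.


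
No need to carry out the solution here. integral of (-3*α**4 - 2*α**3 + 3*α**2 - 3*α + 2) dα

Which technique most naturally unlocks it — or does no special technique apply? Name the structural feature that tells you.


Best approach: no special technique — the integrand is a sum of constant multiples of powers of α — integrate term by term.


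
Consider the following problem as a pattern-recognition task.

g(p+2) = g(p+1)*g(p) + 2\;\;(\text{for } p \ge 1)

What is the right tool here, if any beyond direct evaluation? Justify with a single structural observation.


Best approach: no special technique — the recurrence is nonlinear in the sequence values; study it directly, no linear machinery applies.


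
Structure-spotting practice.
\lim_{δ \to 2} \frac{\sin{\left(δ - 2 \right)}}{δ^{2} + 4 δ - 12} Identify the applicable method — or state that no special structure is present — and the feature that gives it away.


Technique: l'Hôpital's rule (0/0) — both numerator and denominator vanish at 2: the genuine 0/0 indeterminate that l'Hôpital exists for. Known elementary limits would finish this too — the rule just bypasses the case analysis.
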